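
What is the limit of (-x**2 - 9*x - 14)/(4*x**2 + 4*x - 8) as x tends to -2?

Direct substitution gives 0/0, so factor. Both numerator and denominator have (x + 2) as a factor.
After cancelling, the expression reduces to (-x - 7)/(4*x - 4).
Substituting x = -2 gives 5/12.

5/12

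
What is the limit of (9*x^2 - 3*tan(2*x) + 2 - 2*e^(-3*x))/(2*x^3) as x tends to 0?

Substitution gives 0/0; apply L'Hôpital's rule 3 times.
After differentiating numerator and denominator 3 times the quotient is (-144*tan(2*x)^4 - 192*tan(2*x)^2 - 48 + 54*e^(-3*x))/(12); at x = 0 this is 1/2.

1/2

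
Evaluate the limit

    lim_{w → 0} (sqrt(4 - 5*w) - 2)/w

A 0/0 form; rationalise with √(4 - 5w) + √4. This collapses the numerator to -5w, leaving -5/(√(4 - 5w) + √4) → -5/(2√4) = -5/4.

-5/4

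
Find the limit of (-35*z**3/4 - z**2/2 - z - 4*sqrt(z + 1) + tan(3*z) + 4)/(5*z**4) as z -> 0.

1/32

Substitution gives 0/0; apply L'Hôpital's rule 4 times.
After differentiating numerator and denominator 4 times the quotient is (1944*tan(3*z)^3/cos(3*z)^2 + 1296*tan(3*z)/cos(3*z)^2 + 15/(4*(z + 1)^(7/2)))/(120); at z = 0 this is 1/32.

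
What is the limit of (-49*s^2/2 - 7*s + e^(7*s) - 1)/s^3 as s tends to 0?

343/6

Direct substitution gives 0/0.
Apply L'Hôpital: lim (-49*s + 7*e^(7*s) - 7)/(3*s^2), still 0/0.
Apply L'Hôpital: lim (49*e^(7*s) - 49)/(6*s), still 0/0.
After 3 applications of L'Hôpital's rule the quotient is (343*e^(7*s))/(6); substituting s = 0 gives 343/6.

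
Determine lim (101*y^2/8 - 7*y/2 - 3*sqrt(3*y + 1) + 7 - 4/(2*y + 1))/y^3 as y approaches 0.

431/16

Substitution gives 0/0; apply L'Hôpital's rule 3 times.
After differentiating numerator and denominator 3 times the quotient is (-243/(8*(3*y + 1)^(5/2)) + 192/(2*y + 1)^4)/(6); at y = 0 this is 431/16.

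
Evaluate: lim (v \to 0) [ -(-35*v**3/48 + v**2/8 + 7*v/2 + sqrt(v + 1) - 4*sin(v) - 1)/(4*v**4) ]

Substitution gives 0/0 (the numerator vanishes to order 4).
Expand each term to order v^4: the coefficient of v^4 in -4·sin(v) is 0 and in √(1 + v) is -5/128.
Lower-order terms cancel with the polynomial part, so the numerator is (-5/128)·v^4 + o(v^4), and the limit is (-5/128)/(-4) = 5/512.

5/512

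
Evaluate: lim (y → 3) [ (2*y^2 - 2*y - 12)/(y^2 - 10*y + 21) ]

At y = 3 both the top and bottom vanish — a removable singularity. Factoring out (y - 3) from each leaves (2*y + 4)/(y - 7), which at y = 3 equals -5/2.

-5/2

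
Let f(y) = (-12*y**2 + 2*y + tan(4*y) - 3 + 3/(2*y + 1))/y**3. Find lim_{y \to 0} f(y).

-8/3

Substitution gives 0/0 (the numerator vanishes to order 3).
Expand each term to order y^3: the coefficient of y^3 in tan(4y) is 64/3 and in 3·1/(1 + 2y) is -24.
Lower-order terms cancel with the polynomial part, so the numerator is (-8/3)·y^3 + o(y^3), and the limit is (-8/3)/(1) = -8/3.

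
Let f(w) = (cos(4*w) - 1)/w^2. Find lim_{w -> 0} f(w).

-8

Direct substitution gives 0/0.
Apply L'Hôpital: lim (-4*sin(4*w))/(2*w), still 0/0.
After 2 applications of L'Hôpital's rule the quotient is (-16*cos(4*w))/(2); substituting w = 0 gives -8.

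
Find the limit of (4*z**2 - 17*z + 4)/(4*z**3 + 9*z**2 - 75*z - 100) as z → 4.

At z = 4 both the top and bottom vanish — a removable singularity. Factoring out (z - 4) from each leaves (4*z - 1)/(4*z^2 + 25*z + 25), which at z = 4 equals 5/63.

5/63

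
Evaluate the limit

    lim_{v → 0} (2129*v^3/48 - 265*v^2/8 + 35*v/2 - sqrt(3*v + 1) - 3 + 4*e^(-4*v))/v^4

Substitution gives 0/0 (the numerator vanishes to order 4).
Expand each term to order v^4: the coefficient of v^4 in −√(1 + 3v) is 405/128 and in 4·e^(-4v) is 128/3.
Lower-order terms cancel with the polynomial part, so the numerator is (17599/384)·v^4 + o(v^4), and the limit is (17599/384)/(1) = 17599/384.

17599/384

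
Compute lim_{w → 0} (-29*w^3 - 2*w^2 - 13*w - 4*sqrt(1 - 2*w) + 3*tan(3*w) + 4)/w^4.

Substitution gives 0/0; apply L'Hôpital's rule 4 times.
After differentiating numerator and denominator 4 times the quotient is (5832*tan(3*w)^3/cos(3*w)^2 + 3888*tan(3*w)/cos(3*w)^2 + 60/(1 - 2*w)^(7/2))/(24); at w = 0 this is 5/2.

5/2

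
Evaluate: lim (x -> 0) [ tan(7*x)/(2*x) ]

Substitution gives 0/0.
Since tan(u)/u → 1 as u → 0, tan(7x)/(7x) → 1 and the limit is 7/2.

7/2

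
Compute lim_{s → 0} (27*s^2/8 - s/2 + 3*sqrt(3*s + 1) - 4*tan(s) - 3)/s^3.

Substitution gives 0/0 (the numerator vanishes to order 3).
Expand each term to order s^3: the coefficient of s^3 in -4·tan(s) is -4/3 and in 3·√(1 + 3s) is 81/16.
Lower-order terms cancel with the polynomial part, so the numerator is (179/48)·s^3 + o(s^3), and the limit is (179/48)/(1) = 179/48.

179/48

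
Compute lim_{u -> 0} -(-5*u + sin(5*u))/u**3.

Direct substitution gives 0/0.
Apply L'Hôpital: lim (5*cos(5*u) - 5)/(-3*u^2), still 0/0.
Apply L'Hôpital: lim (-25*sin(5*u))/(-6*u), still 0/0.
After 3 applications of L'Hôpital's rule the quotient is (-125*cos(5*u))/(-6); substituting u = 0 gives 125/6.

125/6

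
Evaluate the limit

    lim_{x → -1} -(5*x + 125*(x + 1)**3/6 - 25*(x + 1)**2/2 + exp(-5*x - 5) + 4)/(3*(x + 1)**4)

-625/72

Direct substitution gives 0/0.
Apply L'Hôpital: lim (-25*x + 125*(x + 1)^2/2 - 5*e^(-5*x - 5) - 20)/(-12*(x + 1)^3), still 0/0.
Apply L'Hôpital: lim (125*x + 25*e^(-5*x - 5) + 100)/(-36*(x + 1)^2), still 0/0.
Apply L'Hôpital: lim (125 - 125*e^(-5*x - 5))/(-72*x - 72), still 0/0.
After 4 applications of L'Hôpital's rule the quotient is (625*e^(-5*x - 5))/(-72); substituting x = -1 gives -625/72.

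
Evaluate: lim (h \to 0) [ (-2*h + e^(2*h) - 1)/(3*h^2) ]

2/3

Direct substitution gives 0/0.
Apply L'Hôpital: lim (2*e^(2*h) - 2)/(6*h), still 0/0.
After 2 applications of L'Hôpital's rule the quotient is (4*e^(2*h))/(6); substituting h = 0 gives 2/3.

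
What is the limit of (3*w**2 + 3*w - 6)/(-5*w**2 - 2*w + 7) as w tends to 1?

Since w = 1 makes numerator and denominator zero, (w - 1) divides both.
Cancelling it gives (3*w + 6)/(-5*w - 7); now plug in w = 1 to get -3/4.

-3/4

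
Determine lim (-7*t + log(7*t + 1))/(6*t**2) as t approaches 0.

Direct substitution gives 0/0.
Apply L'Hôpital: lim (-7 + 7/(7*t + 1))/(12*t), still 0/0.
After 2 applications of L'Hôpital's rule the quotient is (-49/(7*t + 1)^2)/(12); substituting t = 0 gives -49/12.

-49/12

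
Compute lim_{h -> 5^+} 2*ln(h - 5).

-∞

As h → 5⁺, h - 5 → 0⁺ and ln(h - 5) → −∞.
Multiplying by 2 gives -∞.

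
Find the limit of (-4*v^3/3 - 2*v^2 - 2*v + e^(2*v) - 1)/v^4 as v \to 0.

Direct substitution gives 0/0.
Apply L'Hôpital: lim (-4*v^2 - 4*v + 2*e^(2*v) - 2)/(4*v^3), still 0/0.
Apply L'Hôpital: lim (-8*v + 4*e^(2*v) - 4)/(12*v^2), still 0/0.
Apply L'Hôpital: lim (8*e^(2*v) - 8)/(24*v), still 0/0.
After 4 applications of L'Hôpital's rule the quotient is (16*e^(2*v))/(24); substituting v = 0 gives 2/3.

2/3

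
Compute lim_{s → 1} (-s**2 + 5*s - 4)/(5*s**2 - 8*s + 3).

Direct substitution gives 0/0, so factor. Both numerator and denominator have (s - 1) as a factor.
After cancelling, the expression reduces to (4 - s)/(5*s - 3).
Substituting s = 1 gives 3/2.

3/2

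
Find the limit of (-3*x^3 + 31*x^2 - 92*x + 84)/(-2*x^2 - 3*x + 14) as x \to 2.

At x = 2 both the top and bottom vanish — a removable singularity. Factoring out (x - 2) from each leaves (-3*x^2 + 25*x - 42)/(-2*x - 7), which at x = 2 equals 4/11.

4/11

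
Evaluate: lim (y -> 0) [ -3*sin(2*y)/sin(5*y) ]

Substitution gives 0/0.
Divide numerator and denominator by y: sin(2y)/y → 2 and sin(5y)/y → 5, so the limit is -3·2/5 = -6/5.

-6/5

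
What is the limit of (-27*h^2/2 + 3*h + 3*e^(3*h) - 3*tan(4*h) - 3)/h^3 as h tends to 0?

Substitution gives 0/0; apply L'Hôpital's rule 3 times.
After differentiating numerator and denominator 3 times the quotient is (81*e^(3*h) - 1152*tan(4*h)^4 - 1536*tan(4*h)^2 - 384)/(6); at h = 0 this is -101/2.

-101/2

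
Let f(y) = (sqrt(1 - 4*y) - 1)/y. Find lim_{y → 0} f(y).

-2

Substitution gives 0/0. Multiply numerator and denominator by the conjugate √(1 - 4y) + √1.
The numerator becomes (1 - 4y) − 1 = -4y, so the expression simplifies to -4/(√(1 - 4y) + √1).
Letting y → 0 gives -4/(2√1) = -2.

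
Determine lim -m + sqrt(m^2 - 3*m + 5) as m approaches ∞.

This has the form ∞ − ∞. Multiply and divide by the conjugate √(m^2 - 3*m + 5) + m.
That gives (-3m + 5) / (√(m^2 - 3*m + 5) + m).
Divide numerator and denominator by m: the limit is -3/(2·1) = -3/2.

-3/2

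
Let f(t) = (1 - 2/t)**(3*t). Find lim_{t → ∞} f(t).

The base → 1 and the exponent → ∞: a 1^∞ form.
Take logarithms: (3t)·ln(1 - 2/t). Since ln(1+u) ~ u for small u, this behaves like (3t)·(-2/t) → -6.
So the limit is e^(-6).

e^(-6)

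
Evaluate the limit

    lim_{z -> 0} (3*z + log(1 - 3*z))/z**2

Direct substitution gives 0/0.
Apply L'Hôpital: lim (3 - 3/(1 - 3*z))/(2*z), still 0/0.
After 2 applications of L'Hôpital's rule the quotient is (-9/(1 - 3*z)^2)/(2); substituting z = 0 gives -9/2.

-9/2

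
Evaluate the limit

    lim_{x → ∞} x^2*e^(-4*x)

Write as x^2/e^{4x}, an ∞/∞ form.
Exponential growth dominates any polynomial, so repeated L'Hôpital (or the standard result) gives 0.

0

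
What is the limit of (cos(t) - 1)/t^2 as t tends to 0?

Direct substitution gives 0/0.
Apply L'Hôpital: lim (-sin(t))/(2*t), still 0/0.
After 2 applications of L'Hôpital's rule the quotient is (-cos(t))/(2); substituting t = 0 gives -1/2.

-1/2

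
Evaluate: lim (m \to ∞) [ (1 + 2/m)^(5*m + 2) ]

e^(10)

Let L be the limit and take ln: ln L = lim (5m + 2)·ln(1 + 2/m) = lim (5m + 2)·(2/m + O(1/m²)) = 10.
Hence L = e^(10).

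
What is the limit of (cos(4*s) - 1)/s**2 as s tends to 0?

-8

Direct substitution gives 0/0.
Apply L'Hôpital: lim (-4*sin(4*s))/(2*s), still 0/0.
After 2 applications of L'Hôpital's rule the quotient is (-16*cos(4*s))/(2); substituting s = 0 gives -8.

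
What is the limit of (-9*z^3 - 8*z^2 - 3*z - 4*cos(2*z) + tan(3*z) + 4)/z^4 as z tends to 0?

Substitution gives 0/0 (the numerator vanishes to order 4).
Expand each term to order z^4: the coefficient of z^4 in tan(3z) is 0 and in -4·cos(2z) is -8/3.
Lower-order terms cancel with the polynomial part, so the numerator is (-8/3)·z^4 + o(z^4), and the limit is (-8/3)/(1) = -8/3.

-8/3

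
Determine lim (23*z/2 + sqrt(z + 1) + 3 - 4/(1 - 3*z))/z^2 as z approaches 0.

Substitution gives 0/0 (the numerator vanishes to order 2).
Expand each term to order z^2: the coefficient of z^2 in √(1 + z) is -1/8 and in -4·1/(1 - 3z) is -36.
Lower-order terms cancel with the polynomial part, so the numerator is (-289/8)·z^2 + o(z^2), and the limit is (-289/8)/(1) = -289/8.

-289/8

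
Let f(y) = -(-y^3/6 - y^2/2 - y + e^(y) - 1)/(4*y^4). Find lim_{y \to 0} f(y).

-1/96

Direct substitution gives 0/0.
Apply L'Hôpital: lim (-y^2/2 - y + e^(y) - 1)/(-16*y^3), still 0/0.
Apply L'Hôpital: lim (-y + e^(y) - 1)/(-48*y^2), still 0/0.
Apply L'Hôpital: lim (e^(y) - 1)/(-96*y), still 0/0.
After 4 applications of L'Hôpital's rule the quotient is (e^(y))/(-96); substituting y = 0 gives -1/96.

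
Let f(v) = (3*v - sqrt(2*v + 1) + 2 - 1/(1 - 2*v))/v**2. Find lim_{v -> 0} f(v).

-7/2

Substitution gives 0/0 (the numerator vanishes to order 2).
Expand each term to order v^2: the coefficient of v^2 in −1/(1 - 2v) is -4 and in −√(1 + 2v) is 1/2.
Lower-order terms cancel with the polynomial part, so the numerator is (-7/2)·v^2 + o(v^2), and the limit is (-7/2)/(1) = -7/2.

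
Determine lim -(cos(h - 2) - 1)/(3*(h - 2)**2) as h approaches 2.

1/6

Direct substitution gives 0/0.
Apply L'Hôpital: lim (-sin(h - 2))/(12 - 6*h), still 0/0.
After 2 applications of L'Hôpital's rule the quotient is (-cos(h - 2))/(-6); substituting h = 2 gives 1/6.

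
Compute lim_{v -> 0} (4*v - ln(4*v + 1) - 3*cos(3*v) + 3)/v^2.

43/2

Substitution gives 0/0; apply L'Hôpital's rule 2 times.
After differentiating numerator and denominator 2 times the quotient is (27*cos(3*v) + 16/(4*v + 1)^2)/(2); at v = 0 this is 43/2.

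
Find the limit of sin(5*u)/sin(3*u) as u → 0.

5/3

Substitution gives 0/0.
Divide numerator and denominator by u: sin(5u)/u → 5 and sin(3u)/u → 3, so the limit is 1·5/3 = 5/3.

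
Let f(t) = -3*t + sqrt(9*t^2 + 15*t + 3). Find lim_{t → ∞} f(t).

5/2

This has the form ∞ − ∞. Multiply and divide by the conjugate √(9*t^2 + 15*t + 3) + 3t.
That gives (15t + 3) / (√(9*t^2 + 15*t + 3) + 3t).
Divide numerator and denominator by t: the limit is 15/(2·3) = 5/2.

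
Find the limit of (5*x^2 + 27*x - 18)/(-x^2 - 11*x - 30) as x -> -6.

-33

At x = -6 both the top and bottom vanish — a removable singularity. Factoring out (x + 6) from each leaves (5*x - 3)/(-x - 5), which at x = -6 equals -33.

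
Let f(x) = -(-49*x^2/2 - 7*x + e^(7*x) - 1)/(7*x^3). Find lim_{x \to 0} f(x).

-49/6

Direct substitution gives 0/0.
Apply L'Hôpital: lim (-49*x + 7*e^(7*x) - 7)/(-21*x^2), still 0/0.
Apply L'Hôpital: lim (49*e^(7*x) - 49)/(-42*x), still 0/0.
After 3 applications of L'Hôpital's rule the quotient is (343*e^(7*x))/(-42); substituting x = 0 gives -49/6.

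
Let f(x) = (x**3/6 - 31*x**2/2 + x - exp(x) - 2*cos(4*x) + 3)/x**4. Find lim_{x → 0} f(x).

-171/8

Substitution gives 0/0 (the numerator vanishes to order 4).
Expand each term to order x^4: the coefficient of x^4 in −e^(x) is -1/24 and in -2·cos(4x) is -64/3.
Lower-order terms cancel with the polynomial part, so the numerator is (-171/8)·x^4 + o(x^4), and the limit is (-171/8)/(1) = -171/8.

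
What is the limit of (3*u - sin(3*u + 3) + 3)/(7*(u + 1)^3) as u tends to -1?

Direct substitution gives 0/0.
Apply L'Hôpital: lim (3 - 3*cos(3*u + 3))/(21*(u + 1)^2), still 0/0.
Apply L'Hôpital: lim (9*sin(3*u + 3))/(42*u + 42), still 0/0.
After 3 applications of L'Hôpital's rule the quotient is (27*cos(3*u + 3))/(42); substituting u = -1 gives 9/14.

9/14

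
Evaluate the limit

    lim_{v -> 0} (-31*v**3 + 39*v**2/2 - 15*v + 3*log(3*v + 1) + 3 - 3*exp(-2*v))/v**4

-251/4

Substitution gives 0/0; apply L'Hôpital's rule 4 times.
After differentiating numerator and denominator 4 times the quotient is (-48*e^(-2*v) - 1458/(3*v + 1)^4)/(24); at v = 0 this is -251/4.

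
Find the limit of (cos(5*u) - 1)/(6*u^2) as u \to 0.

-25/12

Direct substitution gives 0/0.
Apply L'Hôpital: lim (-5*sin(5*u))/(12*u), still 0/0.
After 2 applications of L'Hôpital's rule the quotient is (-25*cos(5*u))/(12); substituting u = 0 gives -25/12.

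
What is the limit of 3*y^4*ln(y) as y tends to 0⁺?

This is a 0·(−∞) form. Rewrite as 3·ln(y) / y^(−4) and apply L'Hôpital:
the derivative quotient is 3·(1/y) / (−4·y^(−5)) = (-3/4)·y^4 → 0.

0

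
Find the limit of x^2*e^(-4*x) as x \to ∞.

Write as x^2/e^{4x}, an ∞/∞ form.
Exponential growth dominates any polynomial, so repeated L'Hôpital (or the standard result) gives 0.

0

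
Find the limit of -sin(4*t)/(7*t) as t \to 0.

-4/7

Substitution gives 0/0.
Write it as (4/(-7))·sin(4t)/(4t); since sin(u)/u → 1, the limit is -4/7.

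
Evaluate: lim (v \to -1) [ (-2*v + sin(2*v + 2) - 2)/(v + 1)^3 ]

-4/3

Direct substitution gives 0/0.
Apply L'Hôpital: lim (2*cos(2*v + 2) - 2)/(3*(v + 1)^2), still 0/0.
Apply L'Hôpital: lim (-4*sin(2*v + 2))/(6*v + 6), still 0/0.
After 3 applications of L'Hôpital's rule the quotient is (-8*cos(2*v + 2))/(6); substituting v = -1 gives -4/3.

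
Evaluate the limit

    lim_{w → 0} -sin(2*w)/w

Substitution gives 0/0.
Write it as (2/(-1))·sin(2w)/(2w); since sin(u)/u → 1, the limit is -2.

-2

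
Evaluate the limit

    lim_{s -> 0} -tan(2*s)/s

Substitution gives 0/0.
Since tan(u)/u → 1 as u → 0, tan(2s)/(2s) → 1 and the limit is 2/(-1) = -2.

-2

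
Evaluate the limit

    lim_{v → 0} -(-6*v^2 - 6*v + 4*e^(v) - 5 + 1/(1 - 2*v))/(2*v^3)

-13/3

Substitution gives 0/0; apply L'Hôpital's rule 3 times.
After differentiating numerator and denominator 3 times the quotient is (4*e^(v) + 48/(2*v - 1)^4)/(-12); at v = 0 this is -13/3.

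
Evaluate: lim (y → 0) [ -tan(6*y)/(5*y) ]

Substitution gives 0/0.
Since tan(u)/u → 1 as u → 0, tan(6y)/(6y) → 1 and the limit is 6/(-5) = -6/5.

-6/5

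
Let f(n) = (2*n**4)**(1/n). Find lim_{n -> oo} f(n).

Base → ∞ and exponent → 0: an ∞^0 form.
Take logs: (1/n)·ln(2·n^4) = (ln 2 + 4·ln n)/n → 0.
So the limit is e^0 = 1.

1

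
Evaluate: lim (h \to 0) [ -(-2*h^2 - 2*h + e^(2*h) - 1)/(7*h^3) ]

-4/21

Direct substitution gives 0/0.
Apply L'Hôpital: lim (-4*h + 2*e^(2*h) - 2)/(-21*h^2), still 0/0.
Apply L'Hôpital: lim (4*e^(2*h) - 4)/(-42*h), still 0/0.
After 3 applications of L'Hôpital's rule the quotient is (8*e^(2*h))/(-42); substituting h = 0 gives -4/21.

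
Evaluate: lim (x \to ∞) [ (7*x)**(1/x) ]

1

Base → ∞ and exponent → 0: an ∞^0 form.
Take logs: (1/x)·ln(7·x^1) = (ln 7 + 1·ln x)/x → 0.
So the limit is e^0 = 1.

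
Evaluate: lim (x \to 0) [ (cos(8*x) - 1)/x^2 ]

Direct substitution gives 0/0.
Apply L'Hôpital: lim (-8*sin(8*x))/(2*x), still 0/0.
After 2 applications of L'Hôpital's rule the quotient is (-64*cos(8*x))/(2); substituting x = 0 gives -32.

-32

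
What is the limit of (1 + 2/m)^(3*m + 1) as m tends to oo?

e^(6)

The base → 1 and the exponent → ∞: a 1^∞ form.
Take logarithms: (3m + 1)·ln(1 + 2/m). Since ln(1+u) ~ u for small u, this behaves like (3m)·(2/m) → 6.
So the limit is e^(6).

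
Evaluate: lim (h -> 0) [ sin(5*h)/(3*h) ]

5/3

Substitution gives 0/0.
Write it as (5/3)·sin(5h)/(5h); since sin(u)/u → 1, the limit is 5/3.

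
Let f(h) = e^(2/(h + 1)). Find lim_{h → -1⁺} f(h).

As h → -1⁺, 2/(h + 1) → +∞, so e^(2/(h + 1)) → ∞.

∞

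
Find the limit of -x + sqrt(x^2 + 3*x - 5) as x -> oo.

3/2

An ∞ − ∞ form. Rationalising with the conjugate, the difference becomes (3x - 5) / (√(x^2 + 3*x - 5) + x).
For large x the denominator behaves like 2·x, so the quotient tends to 3/2 = 3/2.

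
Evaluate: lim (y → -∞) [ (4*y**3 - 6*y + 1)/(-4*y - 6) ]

-∞

The numerator has higher degree (3 > 1); the quotient behaves like (4/(-4))·y^2 for large |y|.
As y → −∞ this diverges to -∞.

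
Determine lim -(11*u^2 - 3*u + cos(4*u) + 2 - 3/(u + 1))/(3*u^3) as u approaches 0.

-1

Substitution gives 0/0; apply L'Hôpital's rule 3 times.
After differentiating numerator and denominator 3 times the quotient is (64*sin(4*u) + 18/(u + 1)^4)/(-18); at u = 0 this is -1.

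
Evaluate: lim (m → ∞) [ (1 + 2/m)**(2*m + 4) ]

Write it as [(1 + 2/m)^m]^(2) · (1 + 2/m)^(4). The bracketed term tends to e^(2) and the second factor to 1, so the limit is e^(4).

e^(4)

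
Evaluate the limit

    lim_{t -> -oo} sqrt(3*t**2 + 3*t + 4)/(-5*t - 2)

For large |t|, √(3*t^2 + 3*t + 4) ≈ √3·|t| and the denominator ≈ -5t.
Since t → −∞, |t| = −t, giving −√3/(-5) = √(3)/5.

√(3)/5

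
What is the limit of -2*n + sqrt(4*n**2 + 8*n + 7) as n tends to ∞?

This has the form ∞ − ∞. Multiply and divide by the conjugate √(4*n^2 + 8*n + 7) + 2n.
That gives (8n + 7) / (√(4*n^2 + 8*n + 7) + 2n).
Divide numerator and denominator by n: the limit is 8/(2·2) = 2.

2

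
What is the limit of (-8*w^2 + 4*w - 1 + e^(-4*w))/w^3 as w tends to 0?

Direct substitution gives 0/0.
Apply L'Hôpital: lim (-16*w + 4 - 4*e^(-4*w))/(3*w^2), still 0/0.
Apply L'Hôpital: lim (-16 + 16*e^(-4*w))/(6*w), still 0/0.
After 3 applications of L'Hôpital's rule the quotient is (-64*e^(-4*w))/(6); substituting w = 0 gives -32/3.

-32/3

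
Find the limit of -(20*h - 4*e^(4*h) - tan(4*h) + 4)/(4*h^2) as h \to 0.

Substitution gives 0/0 (the numerator vanishes to order 2).
Expand each term to order h^2: the coefficient of h^2 in -4·e^(4h) is -32 and in −tan(4h) is 0.
Lower-order terms cancel with the polynomial part, so the numerator is (-32)·h^2 + o(h^2), and the limit is (-32)/(-4) = 8.

8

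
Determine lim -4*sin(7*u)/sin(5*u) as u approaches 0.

Substitution gives 0/0.
Divide numerator and denominator by u: sin(7u)/u → 7 and sin(5u)/u → 5, so the limit is -4·7/5 = -28/5.

-28/5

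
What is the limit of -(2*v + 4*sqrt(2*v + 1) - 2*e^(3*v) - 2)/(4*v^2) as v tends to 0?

Substitution gives 0/0 (the numerator vanishes to order 2).
Expand each term to order v^2: the coefficient of v^2 in 4·√(1 + 2v) is -2 and in -2·e^(3v) is -9.
Lower-order terms cancel with the polynomial part, so the numerator is (-11)·v^2 + o(v^2), and the limit is (-11)/(-4) = 11/4.

11/4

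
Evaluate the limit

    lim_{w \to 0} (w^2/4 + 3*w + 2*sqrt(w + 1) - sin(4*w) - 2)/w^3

259/24

Substitution gives 0/0 (the numerator vanishes to order 3).
Expand each term to order w^3: the coefficient of w^3 in 2·√(1 + w) is 1/8 and in −sin(4w) is 32/3.
Lower-order terms cancel with the polynomial part, so the numerator is (259/24)·w^3 + o(w^3), and the limit is (259/24)/(1) = 259/24.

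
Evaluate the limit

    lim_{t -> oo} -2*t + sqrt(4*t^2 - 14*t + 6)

An ∞ − ∞ form. Rationalising with the conjugate, the difference becomes (-14t + 6) / (√(4*t^2 - 14*t + 6) + 2t).
For large t the denominator behaves like 2·2t, so the quotient tends to -14/4 = -7/2.

-7/2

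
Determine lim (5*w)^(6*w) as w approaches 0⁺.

Base → 0⁺ and exponent → 0⁺: a 0^0 form.
Take logs: 6w·ln(5w). This is 0·(−∞); rewriting as ln(5w)/(1/(6w)) and applying L'Hôpital gives 0.
Hence the limit is e^0 = 1.

1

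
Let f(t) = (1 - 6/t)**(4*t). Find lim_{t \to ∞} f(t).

e^(-24)

Write it as [(1 - 6/t)^t]^(4) · (1 - 6/t)^(0). The bracketed term tends to e^(-6) and the second factor to 1, so the limit is e^(-24).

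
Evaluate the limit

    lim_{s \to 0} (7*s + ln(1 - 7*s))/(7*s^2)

-7/2

Direct substitution gives 0/0.
Apply L'Hôpital: lim (7 - 7/(1 - 7*s))/(14*s), still 0/0.
After 2 applications of L'Hôpital's rule the quotient is (-49/(1 - 7*s)^2)/(14); substituting s = 0 gives -7/2.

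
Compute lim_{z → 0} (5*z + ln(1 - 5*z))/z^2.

-25/2

Direct substitution gives 0/0.
Apply L'Hôpital: lim (5 - 5/(1 - 5*z))/(2*z), still 0/0.
After 2 applications of L'Hôpital's rule the quotient is (-25/(1 - 5*z)^2)/(2); substituting z = 0 gives -25/2.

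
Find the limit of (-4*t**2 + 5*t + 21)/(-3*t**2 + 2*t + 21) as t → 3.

At t = 3 both the top and bottom vanish — a removable singularity. Factoring out (t - 3) from each leaves (-4*t - 7)/(-3*t - 7), which at t = 3 equals 19/16.

19/16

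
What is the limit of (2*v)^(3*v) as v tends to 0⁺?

1

Base → 0⁺ and exponent → 0⁺: a 0^0 form.
Take logs: 3v·ln(2v). This is 0·(−∞); rewriting as ln(2v)/(1/(3v)) and applying L'Hôpital gives 0.
Hence the limit is e^0 = 1.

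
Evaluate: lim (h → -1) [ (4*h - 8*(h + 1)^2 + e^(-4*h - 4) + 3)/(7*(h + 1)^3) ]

-32/21

Direct substitution gives 0/0.
Apply L'Hôpital: lim (-16*h - 4*e^(-4*h - 4) - 12)/(21*(h + 1)^2), still 0/0.
Apply L'Hôpital: lim (16*e^(-4*h - 4) - 16)/(42*h + 42), still 0/0.
After 3 applications of L'Hôpital's rule the quotient is (-64*e^(-4*h - 4))/(42); substituting h = -1 gives -32/21.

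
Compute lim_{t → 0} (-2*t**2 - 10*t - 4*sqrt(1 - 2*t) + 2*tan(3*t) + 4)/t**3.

20

Substitution gives 0/0; apply L'Hôpital's rule 3 times.
After differentiating numerator and denominator 3 times the quotient is (324*tan(3*t)^2/cos(3*t)^2 + 108/cos(3*t)^2 + 12/(1 - 2*t)^(5/2))/(6); at t = 0 this is 20.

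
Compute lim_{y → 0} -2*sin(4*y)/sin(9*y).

-8/9

Substitution gives 0/0.
Divide numerator and denominator by y: sin(4y)/y → 4 and sin(9y)/y → 9, so the limit is -2·4/9 = -8/9.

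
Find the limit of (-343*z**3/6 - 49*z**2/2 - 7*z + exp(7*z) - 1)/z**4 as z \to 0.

2401/24

Direct substitution gives 0/0.
Apply L'Hôpital: lim (-343*z^2/2 - 49*z + 7*e^(7*z) - 7)/(4*z^3), still 0/0.
Apply L'Hôpital: lim (-343*z + 49*e^(7*z) - 49)/(12*z^2), still 0/0.
Apply L'Hôpital: lim (343*e^(7*z) - 343)/(24*z), still 0/0.
After 4 applications of L'Hôpital's rule the quotient is (2401*e^(7*z))/(24); substituting z = 0 gives 2401/24.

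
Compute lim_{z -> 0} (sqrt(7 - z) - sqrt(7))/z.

Substitution gives 0/0. Multiply numerator and denominator by the conjugate √(7 - z) + √7.
The numerator becomes (7 - z) − 7 = -z, so the expression simplifies to -1/(√(7 - z) + √7).
Letting z → 0 gives -1/(2√7) = -√(7)/14.

-√(7)/14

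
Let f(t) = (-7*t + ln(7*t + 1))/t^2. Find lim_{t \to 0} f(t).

Direct substitution gives 0/0.
Apply L'Hôpital: lim (-7 + 7/(7*t + 1))/(2*t), still 0/0.
After 2 applications of L'Hôpital's rule the quotient is (-49/(7*t + 1)^2)/(2); substituting t = 0 gives -49/2.

-49/2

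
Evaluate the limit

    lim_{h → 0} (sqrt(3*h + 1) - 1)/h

Substitution gives 0/0. Multiply numerator and denominator by the conjugate √(1 + 3h) + √1.
The numerator becomes (1 + 3h) − 1 = 3h, so the expression simplifies to 3/(√(1 + 3h) + √1).
Letting h → 0 gives 3/(2√1) = 3/2.

3/2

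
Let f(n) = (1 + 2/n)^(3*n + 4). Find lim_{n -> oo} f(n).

e^(6)

Write it as [(1 + 2/n)^n]^(3) · (1 + 2/n)^(4). The bracketed term tends to e^(2) and the second factor to 1, so the limit is e^(6).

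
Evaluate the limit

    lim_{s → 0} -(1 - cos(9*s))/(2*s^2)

-81/4

Substitution gives 0/0.
Use (1 − cos u)/u² → 1/2 with u = 9s: the limit is 9²/(2·(-2)) = -81/4.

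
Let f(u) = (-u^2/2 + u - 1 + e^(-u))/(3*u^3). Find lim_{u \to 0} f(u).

Direct substitution gives 0/0.
Apply L'Hôpital: lim (-u + 1 - e^(-u))/(9*u^2), still 0/0.
Apply L'Hôpital: lim (-1 + e^(-u))/(18*u), still 0/0.
After 3 applications of L'Hôpital's rule the quotient is (-e^(-u))/(18); substituting u = 0 gives -1/18.

-1/18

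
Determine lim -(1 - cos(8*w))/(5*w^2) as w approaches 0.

Substitution gives 0/0.
Use (1 − cos u)/u² → 1/2 with u = 8w: the limit is 8²/(2·(-5)) = -32/5.

-32/5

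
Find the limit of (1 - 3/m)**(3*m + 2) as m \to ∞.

Write it as [(1 - 3/m)^m]^(3) · (1 - 3/m)^(2). The bracketed term tends to e^(-3) and the second factor to 1, so the limit is e^(-9).

e^(-9)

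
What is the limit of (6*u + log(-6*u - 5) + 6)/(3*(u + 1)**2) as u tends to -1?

Direct substitution gives 0/0.
Apply L'Hôpital: lim (6 - 6/(-6*u - 5))/(6*u + 6), still 0/0.
After 2 applications of L'Hôpital's rule the quotient is (-36/(-6*u - 5)^2)/(6); substituting u = -1 gives -6.

-6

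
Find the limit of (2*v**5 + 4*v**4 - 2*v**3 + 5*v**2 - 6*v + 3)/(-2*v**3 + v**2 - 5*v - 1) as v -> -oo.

The numerator has higher degree (5 > 3); the quotient behaves like (2/(-2))·v^2 for large |v|.
As v → −∞ this diverges to -∞.

-∞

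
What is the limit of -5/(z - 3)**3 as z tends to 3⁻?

∞

As z → 3⁻, (z - 3) → 0⁻, so (z - 3)^3 → 0⁻ and -5/(z - 3)^3 → ∞.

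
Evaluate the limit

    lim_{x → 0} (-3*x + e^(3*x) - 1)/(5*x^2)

9/10

Direct substitution gives 0/0.
Apply L'Hôpital: lim (3*e^(3*x) - 3)/(10*x), still 0/0.
After 2 applications of L'Hôpital's rule the quotient is (9*e^(3*x))/(10); substituting x = 0 gives 9/10.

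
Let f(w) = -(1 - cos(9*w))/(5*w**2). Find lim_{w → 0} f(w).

Substitution gives 0/0.
Use (1 − cos u)/u² → 1/2 with u = 9w: the limit is 9²/(2·(-5)) = -81/10.

-81/10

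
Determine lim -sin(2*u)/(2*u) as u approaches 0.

Substitution gives 0/0.
Write it as (2/(-2))·sin(2u)/(2u); since sin(θ)/θ → 1, the limit is -1.

-1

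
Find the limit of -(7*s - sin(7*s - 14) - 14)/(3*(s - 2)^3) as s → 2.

Direct substitution gives 0/0.
Apply L'Hôpital: lim (7 - 7*cos(7*s - 14))/(-9*(s - 2)^2), still 0/0.
Apply L'Hôpital: lim (49*sin(7*s - 14))/(36 - 18*s), still 0/0.
After 3 applications of L'Hôpital's rule the quotient is (343*cos(7*s - 14))/(-18); substituting s = 2 gives -343/18.

-343/18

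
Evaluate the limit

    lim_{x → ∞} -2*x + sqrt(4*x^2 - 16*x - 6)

An ∞ − ∞ form. Rationalising with the conjugate, the difference becomes (-16x - 6) / (√(4*x^2 - 16*x - 6) + 2x).
For large x the denominator behaves like 2·2x, so the quotient tends to -16/4 = -4.

-4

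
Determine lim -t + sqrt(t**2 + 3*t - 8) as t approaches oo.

This has the form ∞ − ∞. Multiply and divide by the conjugate √(t^2 + 3*t - 8) + t.
That gives (3t - 8) / (√(t^2 + 3*t - 8) + t).
Divide numerator and denominator by t: the limit is 3/(2·1) = 3/2.

3/2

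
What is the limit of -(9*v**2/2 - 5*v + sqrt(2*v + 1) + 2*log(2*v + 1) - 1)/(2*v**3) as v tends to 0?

-35/12

Substitution gives 0/0 (the numerator vanishes to order 3).
Expand each term to order v^3: the coefficient of v^3 in 2·ln(1 + 2v) is 16/3 and in √(1 + 2v) is 1/2.
Lower-order terms cancel with the polynomial part, so the numerator is (35/6)·v^3 + o(v^3), and the limit is (35/6)/(-2) = -35/12.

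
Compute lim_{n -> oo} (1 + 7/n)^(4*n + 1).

e^(28)

The base → 1 and the exponent → ∞: a 1^∞ form.
Take logarithms: (4n + 1)·ln(1 + 7/n). Since ln(1+u) ~ u for small u, this behaves like (4n)·(7/n) → 28.
So the limit is e^(28).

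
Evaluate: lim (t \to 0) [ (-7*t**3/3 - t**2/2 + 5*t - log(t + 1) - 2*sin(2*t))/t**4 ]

Substitution gives 0/0 (the numerator vanishes to order 4).
Expand each term to order t^4: the coefficient of t^4 in -2·sin(2t) is 0 and in −ln(1 + t) is 1/4.
Lower-order terms cancel with the polynomial part, so the numerator is (1/4)·t^4 + o(t^4), and the limit is (1/4)/(1) = 1/4.

1/4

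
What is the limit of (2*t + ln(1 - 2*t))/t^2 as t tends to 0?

-2

Direct substitution gives 0/0.
Apply L'Hôpital: lim (2 - 2/(1 - 2*t))/(2*t), still 0/0.
After 2 applications of L'Hôpital's rule the quotient is (-4/(1 - 2*t)^2)/(2); substituting t = 0 gives -2.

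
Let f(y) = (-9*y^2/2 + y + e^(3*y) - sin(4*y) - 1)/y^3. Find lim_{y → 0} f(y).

Substitution gives 0/0; apply L'Hôpital's rule 3 times.
After differentiating numerator and denominator 3 times the quotient is (27*e^(3*y) + 64*cos(4*y))/(6); at y = 0 this is 91/6.

91/6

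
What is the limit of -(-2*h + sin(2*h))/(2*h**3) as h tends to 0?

Direct substitution gives 0/0.
Apply L'Hôpital: lim (2*cos(2*h) - 2)/(-6*h^2), still 0/0.
Apply L'Hôpital: lim (-4*sin(2*h))/(-12*h), still 0/0.
After 3 applications of L'Hôpital's rule the quotient is (-8*cos(2*h))/(-12); substituting h = 0 gives 2/3.

2/3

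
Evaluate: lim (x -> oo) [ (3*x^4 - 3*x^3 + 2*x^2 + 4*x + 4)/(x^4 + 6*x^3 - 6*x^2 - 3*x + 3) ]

3

Numerator and denominator both have degree 4.
Dividing every term by x^4, all lower-order terms vanish and the limit is the ratio of leading coefficients, 3/(1) = 3.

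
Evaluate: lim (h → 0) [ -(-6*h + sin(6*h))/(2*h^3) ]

18

Direct substitution gives 0/0.
Apply L'Hôpital: lim (6*cos(6*h) - 6)/(-6*h^2), still 0/0.
Apply L'Hôpital: lim (-36*sin(6*h))/(-12*h), still 0/0.
After 3 applications of L'Hôpital's rule the quotient is (-216*cos(6*h))/(-12); substituting h = 0 gives 18.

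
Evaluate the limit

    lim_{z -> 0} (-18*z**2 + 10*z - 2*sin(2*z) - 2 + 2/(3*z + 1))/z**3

-154/3

Substitution gives 0/0 (the numerator vanishes to order 3).
Expand each term to order z^3: the coefficient of z^3 in 2·1/(1 + 3z) is -54 and in -2·sin(2z) is 8/3.
Lower-order terms cancel with the polynomial part, so the numerator is (-154/3)·z^3 + o(z^3), and the limit is (-154/3)/(1) = -154/3.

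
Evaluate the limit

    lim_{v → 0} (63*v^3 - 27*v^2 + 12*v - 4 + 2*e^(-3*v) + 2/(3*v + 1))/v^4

Substitution gives 0/0 (the numerator vanishes to order 4).
Expand each term to order v^4: the coefficient of v^4 in 2·e^(-3v) is 27/4 and in 2·1/(1 + 3v) is 162.
Lower-order terms cancel with the polynomial part, so the numerator is (675/4)·v^4 + o(v^4), and the limit is (675/4)/(1) = 675/4.

675/4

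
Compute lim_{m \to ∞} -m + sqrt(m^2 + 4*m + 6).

This has the form ∞ − ∞. Multiply and divide by the conjugate √(m^2 + 4*m + 6) + m.
That gives (4m + 6) / (√(m^2 + 4*m + 6) + m).
Divide numerator and denominator by m: the limit is 4/(2·1) = 2.

2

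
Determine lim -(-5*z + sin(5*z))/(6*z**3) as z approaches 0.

Direct substitution gives 0/0.
Apply L'Hôpital: lim (5*cos(5*z) - 5)/(-18*z^2), still 0/0.
Apply L'Hôpital: lim (-25*sin(5*z))/(-36*z), still 0/0.
After 3 applications of L'Hôpital's rule the quotient is (-125*cos(5*z))/(-36); substituting z = 0 gives 125/36.

125/36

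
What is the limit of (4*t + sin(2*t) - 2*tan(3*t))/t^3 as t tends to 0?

-58/3

Substitution gives 0/0; apply L'Hôpital's rule 3 times.
After differentiating numerator and denominator 3 times the quotient is (-8*cos(2*t) - 324*tan(3*t)^4 - 432*tan(3*t)^2 - 108)/(6); at t = 0 this is -58/3.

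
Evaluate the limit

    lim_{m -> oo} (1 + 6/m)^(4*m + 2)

e^(24)

The base → 1 and the exponent → ∞: a 1^∞ form.
Take logarithms: (4m + 2)·ln(1 + 6/m). Since ln(1+u) ~ u for small u, this behaves like (4m)·(6/m) → 24.
So the limit is e^(24).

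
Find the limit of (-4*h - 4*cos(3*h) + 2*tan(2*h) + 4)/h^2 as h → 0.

Substitution gives 0/0 (the numerator vanishes to order 2).
Expand each term to order h^2: the coefficient of h^2 in 2·tan(2h) is 0 and in -4·cos(3h) is 18.
Lower-order terms cancel with the polynomial part, so the numerator is (18)·h^2 + o(h^2), and the limit is (18)/(1) = 18.

18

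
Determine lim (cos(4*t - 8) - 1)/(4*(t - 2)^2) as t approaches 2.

Direct substitution gives 0/0.
Apply L'Hôpital: lim (-4*sin(4*t - 8))/(8*t - 16), still 0/0.
After 2 applications of L'Hôpital's rule the quotient is (-16*cos(4*t - 8))/(8); substituting t = 2 gives -2.

-2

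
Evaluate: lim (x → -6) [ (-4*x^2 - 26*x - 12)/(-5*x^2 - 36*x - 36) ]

At x = -6 both the top and bottom vanish — a removable singularity. Factoring out (x + 6) from each leaves (-4*x - 2)/(-5*x - 6), which at x = -6 equals 11/12.

11/12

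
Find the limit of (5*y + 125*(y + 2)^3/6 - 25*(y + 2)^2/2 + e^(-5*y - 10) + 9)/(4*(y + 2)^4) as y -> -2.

Direct substitution gives 0/0.
Apply L'Hôpital: lim (-25*y + 125*(y + 2)^2/2 - 5*e^(-5*y - 10) - 45)/(16*(y + 2)^3), still 0/0.
Apply L'Hôpital: lim (125*y + 25*e^(-5*y - 10) + 225)/(48*(y + 2)^2), still 0/0.
Apply L'Hôpital: lim (125 - 125*e^(-5*y - 10))/(96*y + 192), still 0/0.
After 4 applications of L'Hôpital's rule the quotient is (625*e^(-5*y - 10))/(96); substituting y = -2 gives 625/96.

625/96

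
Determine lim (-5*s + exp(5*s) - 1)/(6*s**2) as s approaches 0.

Direct substitution gives 0/0.
Apply L'Hôpital: lim (5*e^(5*s) - 5)/(12*s), still 0/0.
After 2 applications of L'Hôpital's rule the quotient is (25*e^(5*s))/(12); substituting s = 0 gives 25/12.

25/12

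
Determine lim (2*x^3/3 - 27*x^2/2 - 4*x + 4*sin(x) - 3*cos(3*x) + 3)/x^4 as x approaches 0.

-81/8

Substitution gives 0/0; apply L'Hôpital's rule 4 times.
After differentiating numerator and denominator 4 times the quotient is (4*sin(x) - 243*cos(3*x))/(24); at x = 0 this is -81/8.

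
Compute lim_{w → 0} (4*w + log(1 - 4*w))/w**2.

-8

Direct substitution gives 0/0.
Apply L'Hôpital: lim (4 - 4/(1 - 4*w))/(2*w), still 0/0.
After 2 applications of L'Hôpital's rule the quotient is (-16/(1 - 4*w)^2)/(2); substituting w = 0 gives -8.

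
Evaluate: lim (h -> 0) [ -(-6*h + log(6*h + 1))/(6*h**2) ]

3

Direct substitution gives 0/0.
Apply L'Hôpital: lim (-6 + 6/(6*h + 1))/(-12*h), still 0/0.
After 2 applications of L'Hôpital's rule the quotient is (-36/(6*h + 1)^2)/(-12); substituting h = 0 gives 3.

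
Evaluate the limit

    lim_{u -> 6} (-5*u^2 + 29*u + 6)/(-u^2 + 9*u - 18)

Since u = 6 makes numerator and denominator zero, (u - 6) divides both.
Cancelling it gives (-5*u - 1)/(3 - u); now plug in u = 6 to get 31/3.

31/3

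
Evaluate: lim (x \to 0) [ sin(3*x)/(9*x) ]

1/3

Substitution gives 0/0.
Write it as (3/9)·sin(3x)/(3x); since sin(u)/u → 1, the limit is 1/3.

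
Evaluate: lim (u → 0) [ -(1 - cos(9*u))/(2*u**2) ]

Substitution gives 0/0.
Use (1 − cos θ)/θ² → 1/2 with θ = 9u: the limit is 9²/(2·(-2)) = -81/4.

-81/4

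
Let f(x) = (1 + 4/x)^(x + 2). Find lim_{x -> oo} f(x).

Let L be the limit and take ln: ln L = lim (x + 2)·ln(1 + 4/x) = lim (x + 2)·(4/x + O(1/x²)) = 4.
Hence L = e^(4).

e^(4)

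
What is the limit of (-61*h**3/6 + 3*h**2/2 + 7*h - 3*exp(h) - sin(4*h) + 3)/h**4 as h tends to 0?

-1/8

Substitution gives 0/0 (the numerator vanishes to order 4).
Expand each term to order h^4: the coefficient of h^4 in −sin(4h) is 0 and in -3·e^(h) is -1/8.
Lower-order terms cancel with the polynomial part, so the numerator is (-1/8)·h^4 + o(h^4), and the limit is (-1/8)/(1) = -1/8.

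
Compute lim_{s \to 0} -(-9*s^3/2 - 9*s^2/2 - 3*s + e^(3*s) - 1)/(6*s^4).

Direct substitution gives 0/0.
Apply L'Hôpital: lim (-27*s^2/2 - 9*s + 3*e^(3*s) - 3)/(-24*s^3), still 0/0.
Apply L'Hôpital: lim (-27*s + 9*e^(3*s) - 9)/(-72*s^2), still 0/0.
Apply L'Hôpital: lim (27*e^(3*s) - 27)/(-144*s), still 0/0.
After 4 applications of L'Hôpital's rule the quotient is (81*e^(3*s))/(-144); substituting s = 0 gives -9/16.

-9/16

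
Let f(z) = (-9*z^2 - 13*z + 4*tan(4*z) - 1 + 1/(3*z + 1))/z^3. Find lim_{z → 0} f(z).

175/3

Substitution gives 0/0 (the numerator vanishes to order 3).
Expand each term to order z^3: the coefficient of z^3 in 1/(1 + 3z) is -27 and in 4·tan(4z) is 256/3.
Lower-order terms cancel with the polynomial part, so the numerator is (175/3)·z^3 + o(z^3), and the limit is (175/3)/(1) = 175/3.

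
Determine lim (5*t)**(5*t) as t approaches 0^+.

1

Base → 0⁺ and exponent → 0⁺: a 0^0 form.
Take logs: 5t·ln(5t). This is 0·(−∞); rewriting as ln(5t)/(1/(5t)) and applying L'Hôpital gives 0.
Hence the limit is e^0 = 1.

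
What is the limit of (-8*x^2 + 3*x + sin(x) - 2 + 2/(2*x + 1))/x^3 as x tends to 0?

Substitution gives 0/0; apply L'Hôpital's rule 3 times.
After differentiating numerator and denominator 3 times the quotient is (-cos(x) - 96/(2*x + 1)^4)/(6); at x = 0 this is -97/6.

-97/6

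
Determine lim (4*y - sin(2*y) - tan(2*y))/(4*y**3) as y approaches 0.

-1/3

Substitution gives 0/0; apply L'Hôpital's rule 3 times.
After differentiating numerator and denominator 3 times the quotient is (8*cos(2*y) - 48*tan(2*y)^4 - 64*tan(2*y)^2 - 16)/(24); at y = 0 this is -1/3.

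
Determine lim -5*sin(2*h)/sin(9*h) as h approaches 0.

-10/9

Substitution gives 0/0.
Divide numerator and denominator by h: sin(2h)/h → 2 and sin(9h)/h → 9, so the limit is -5·2/9 = -10/9.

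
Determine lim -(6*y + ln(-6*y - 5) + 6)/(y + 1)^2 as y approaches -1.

Direct substitution gives 0/0.
Apply L'Hôpital: lim (6 - 6/(-6*y - 5))/(-2*y - 2), still 0/0.
After 2 applications of L'Hôpital's rule the quotient is (-36/(-6*y - 5)^2)/(-2); substituting y = -1 gives 18.

18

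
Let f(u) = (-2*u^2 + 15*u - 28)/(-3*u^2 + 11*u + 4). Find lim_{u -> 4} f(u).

At u = 4 both the top and bottom vanish — a removable singularity. Factoring out (u - 4) from each leaves (7 - 2*u)/(-3*u - 1), which at u = 4 equals 1/13.

1/13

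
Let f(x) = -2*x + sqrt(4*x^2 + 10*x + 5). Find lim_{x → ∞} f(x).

An ∞ − ∞ form. Rationalising with the conjugate, the difference becomes (10x + 5) / (√(4*x^2 + 10*x + 5) + 2x).
For large x the denominator behaves like 2·2x, so the quotient tends to 10/4 = 5/2.

5/2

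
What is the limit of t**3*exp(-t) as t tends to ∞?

Write as t^3/e^{1t}, an ∞/∞ form.
Exponential growth dominates any polynomial, so repeated L'Hôpital (or the standard result) gives 0.

0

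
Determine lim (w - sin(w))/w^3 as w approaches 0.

1/6

Direct substitution gives 0/0.
Apply L'Hôpital: lim (1 - cos(w))/(3*w^2), still 0/0.
Apply L'Hôpital: lim (sin(w))/(6*w), still 0/0.
After 3 applications of L'Hôpital's rule the quotient is (cos(w))/(6); substituting w = 0 gives 1/6.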